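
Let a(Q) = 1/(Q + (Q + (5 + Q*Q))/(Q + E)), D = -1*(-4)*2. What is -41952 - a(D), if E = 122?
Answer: -46860514/1117 ≈ -41952.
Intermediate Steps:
D = 8 (D = 4*2 = 8)
a(Q) = 1/(Q + (5 + Q + Q²)/(122 + Q)) (a(Q) = 1/(Q + (Q + (5 + Q*Q))/(Q + 122)) = 1/(Q + (Q + (5 + Q²))/(122 + Q)) = 1/(Q + (5 + Q + Q²)/(122 + Q)))
-41952 - a(D) = -41952 - (122 + 8)/(5 + 2*8² + 123*8) = -41952 - 130/(5 + 2*64 + 984) = -41952 - 130/(5 + 128 + 984) = -41952 - 130/1117 = -46860514/1117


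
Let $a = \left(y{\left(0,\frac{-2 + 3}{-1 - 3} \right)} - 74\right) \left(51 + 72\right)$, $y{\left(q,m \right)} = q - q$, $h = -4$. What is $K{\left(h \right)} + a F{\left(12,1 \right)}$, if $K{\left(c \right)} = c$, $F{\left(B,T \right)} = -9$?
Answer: $81914$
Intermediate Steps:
$y{\left(q,m \right)} = 0$
$a = -9102$ ($a = \left(0 - 74\right) \left(51 + 72\right) = \left(-74\right) 123 = -9102$)
$K{\left(h \right)} + a F{\left(12,1 \right)} = -4 - -81918 = -4 + 81918 = 81914$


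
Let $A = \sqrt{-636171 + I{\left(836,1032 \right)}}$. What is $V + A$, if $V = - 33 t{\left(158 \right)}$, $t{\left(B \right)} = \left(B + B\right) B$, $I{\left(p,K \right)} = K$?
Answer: $-1647624 + 3 i \sqrt{70571} \approx -1.6476 \cdot 10^{6} + 796.96 i$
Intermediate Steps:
$t{\left(B \right)} = 2 B^{2}$ ($t{\left(B \right)} = 2 B B = 2 B^{2}$)
$A = 3 i \sqrt{70571}$ ($A = \sqrt{-636171 + 1032} = \sqrt{-635139} = 3 i \sqrt{70571} \approx 796.96 i$)
$V = -1647624$ ($V = - 33 \cdot 2 \cdot 158^{2} = - 33 \cdot 2 \cdot 24964 = \left(-33\right) 49928 = -1647624$)
$V + A = -1647624 + 3 i \sqrt{70571}$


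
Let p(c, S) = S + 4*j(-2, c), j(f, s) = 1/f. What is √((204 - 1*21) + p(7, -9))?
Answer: 2*√43 ≈ 13.115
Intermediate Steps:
j(f, s) = 1/f
p(c, S) = -2 + S (p(c, S) = S + 4/(-2) = S + 4*(-½) = S - 2 = -2 + S)
√((204 - 1*21) + p(7, -9)) = √((204 - 1*21) + (-2 - 9)) = √((204 - 21) - 11) = √(183 - 11) = √172 = 2*√43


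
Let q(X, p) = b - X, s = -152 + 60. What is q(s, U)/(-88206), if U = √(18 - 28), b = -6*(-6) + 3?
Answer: -131/88206 ≈ -0.0014852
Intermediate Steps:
s = -92
b = 39 (b = 36 + 3 = 39)
U = I*√10 (U = √(-10) = I*√10 ≈ 3.1623*I)
q(X, p) = 39 - X
q(s, U)/(-88206) = (39 - 1*(-92))/(-88206) = (39 + 92)*(-1/88206) = 131*(-1/88206) = -131/88206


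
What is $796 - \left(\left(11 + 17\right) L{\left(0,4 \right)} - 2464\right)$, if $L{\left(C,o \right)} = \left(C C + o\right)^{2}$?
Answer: $2812$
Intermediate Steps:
$L{\left(C,o \right)} = \left(o + C^{2}\right)^{2}$ ($L{\left(C,o \right)} = \left(C^{2} + o\right)^{2} = \left(o + C^{2}\right)^{2}$)
$796 - \left(\left(11 + 17\right) L{\left(0,4 \right)} - 2464\right) = 796 - \left(\left(11 + 17\right) \left(4 + 0^{2}\right)^{2} - 2464\right) = 796 - \left(28 \left(4 + 0\right)^{2} - 2464\right) = 796 - \left(28 \cdot 4^{2} - 2464\right) = 796 - \left(28 \cdot 16 - 2464\right) = 796 - \left(448 - 2464\right) = 796 - -2016 = 796 + 2016 = 2812$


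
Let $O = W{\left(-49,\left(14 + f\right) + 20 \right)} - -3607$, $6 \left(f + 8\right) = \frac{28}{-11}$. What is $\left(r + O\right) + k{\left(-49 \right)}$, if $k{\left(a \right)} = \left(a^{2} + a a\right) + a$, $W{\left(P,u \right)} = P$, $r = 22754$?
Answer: $31065$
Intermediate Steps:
$f = - \frac{278}{33}$ ($f = -8 + \frac{28 \frac{1}{-11}}{6} = -8 + \frac{28 \left(- \frac{1}{11}\right)}{6} = -8 + \frac{1}{6} \left(- \frac{28}{11}\right) = -8 - \frac{14}{33} = - \frac{278}{33} \approx -8.4242$)
$k{\left(a \right)} = a + 2 a^{2}$ ($k{\left(a \right)} = \left(a^{2} + a^{2}\right) + a = 2 a^{2} + a = a + 2 a^{2}$)
$O = 3558$ ($O = -49 - -3607 = -49 + 3607 = 3558$)
$\left(r + O\right) + k{\left(-49 \right)} = \left(22754 + 3558\right) - 49 \left(1 + 2 \left(-49\right)\right) = 26312 - 49 \left(1 - 98\right) = 26312 - -4753 = 26312 + 4753 = 31065$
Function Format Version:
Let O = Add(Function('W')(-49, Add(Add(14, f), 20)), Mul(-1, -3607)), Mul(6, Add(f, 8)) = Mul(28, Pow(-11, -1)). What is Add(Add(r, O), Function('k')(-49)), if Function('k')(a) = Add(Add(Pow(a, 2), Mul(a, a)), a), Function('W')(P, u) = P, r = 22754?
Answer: 31065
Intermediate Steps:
f = Rational(-278, 33) (f = Add(-8, Mul(Rational(1, 6), Mul(28, Pow(-11, -1)))) = Add(-8, Mul(Rational(1, 6), Mul(28, Rational(-1, 11)))) = Add(-8, Mul(Rational(1, 6), Rational(-28, 11))) = Add(-8, Rational(-14, 33)) = Rational(-278, 33) ≈ -8.4242)
Function('k')(a) = Add(a, Mul(2, Pow(a, 2))) (Function('k')(a) = Add(Add(Pow(a, 2), Pow(a, 2)), a) = Add(Mul(2, Pow(a, 2)), a) = Add(a, Mul(2, Pow(a, 2))))
O = 3558 (O = Add(-49, Mul(-1, -3607)) = Add(-49, 3607) = 3558)
Add(Add(r, O), Function('k')(-49)) = Add(Add(22754, 3558), Mul(-49, Add(1, Mul(2, -49)))) = Add(26312, Mul(-49, Add(1, -98))) = Add(26312, Mul(-49, -97)) = Add(26312, 4753) = 31065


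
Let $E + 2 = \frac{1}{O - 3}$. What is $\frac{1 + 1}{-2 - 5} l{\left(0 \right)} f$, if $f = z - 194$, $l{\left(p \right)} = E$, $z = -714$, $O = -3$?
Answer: $- \frac{11804}{21} \approx -562.1$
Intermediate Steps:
$E = - \frac{13}{6}$ ($E = -2 + \frac{1}{-3 - 3} = -2 + \frac{1}{-6} = -2 - \frac{1}{6} = - \frac{13}{6} \approx -2.1667$)
$l{\left(p \right)} = - \frac{13}{6}$
$f = -908$ ($f = -714 - 194 = -908$)
$\frac{1 + 1}{-2 - 5} l{\left(0 \right)} f = \frac{1 + 1}{-2 - 5} \left(- \frac{13}{6}\right) \left(-908\right) = \frac{2}{-7} \left(- \frac{13}{6}\right) \left(-908\right) = 2 \left(- \frac{1}{7}\right) \left(- \frac{13}{6}\right) \left(-908\right) = \left(- \frac{2}{7}\right) \left(- \frac{13}{6}\right) \left(-908\right) = \frac{13}{21} \left(-908\right) = - \frac{11804}{21}$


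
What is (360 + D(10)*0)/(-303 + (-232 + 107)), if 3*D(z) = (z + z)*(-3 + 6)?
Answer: -90/107 ≈ -0.84112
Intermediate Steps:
D(z) = 2*z (D(z) = ((z + z)*(-3 + 6))/3 = ((2*z)*3)/3 = (6*z)/3 = 2*z)
(360 + D(10)*0)/(-303 + (-232 + 107)) = (360 + (2*10)*0)/(-303 + (-232 + 107)) = (360 + 20*0)/(-303 - 125) = (360 + 0)/(-428) = 360*(-1/428) = -90/107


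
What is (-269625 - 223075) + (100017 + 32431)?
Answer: -360252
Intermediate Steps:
(-269625 - 223075) + (100017 + 32431) = -492700 + 132448 = -360252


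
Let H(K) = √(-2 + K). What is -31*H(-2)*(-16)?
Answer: 992*I ≈ 992.0*I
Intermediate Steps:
-31*H(-2)*(-16) = -31*√(-2 - 2)*(-16) = -62*I*(-16) = 992*I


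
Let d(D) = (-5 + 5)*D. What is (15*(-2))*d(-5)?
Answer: 0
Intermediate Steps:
d(D) = 0 (d(D) = 0*D = 0)
(15*(-2))*d(-5) = (15*(-2))*0 = -30*0 = 0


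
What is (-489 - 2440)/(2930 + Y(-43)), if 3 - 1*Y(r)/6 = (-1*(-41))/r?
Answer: -125947/127010 ≈ -0.99163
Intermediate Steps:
Y(r) = 18 - 246/r (Y(r) = 18 - 6*(-1*(-41))/r = 18 - 246/r)
(-489 - 2440)/(2930 + Y(-43)) = (-489 - 2440)/(2930 + (18 - 246/(-43))) = -2929/(2930 + (18 - 246*(-1/43))) = -2929/(2930 + (18 + 246/43)) = -2929/(2930 + 1020/43) = -2929/127010/43 = -2929*43/127010 = -125947/127010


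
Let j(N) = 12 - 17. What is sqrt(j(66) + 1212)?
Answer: sqrt(1207) ≈ 34.742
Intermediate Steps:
j(N) = -5
sqrt(j(66) + 1212) = sqrt(-5 + 1212) = sqrt(1207)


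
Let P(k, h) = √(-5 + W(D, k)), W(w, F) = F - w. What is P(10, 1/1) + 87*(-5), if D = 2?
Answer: -435 + √3 ≈ -433.27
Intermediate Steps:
P(k, h) = √(-7 + k) (P(k, h) = √(-5 + (k - 1*2)) = √(-5 + (k - 2)) = √(-5 + (-2 + k)) = √(-7 + k))
P(10, 1/1) + 87*(-5) = √(-7 + 10) + 87*(-5) = √3 - 435 = -435 + √3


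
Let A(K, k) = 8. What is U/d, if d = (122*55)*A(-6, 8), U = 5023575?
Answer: 1004715/10736 ≈ 93.584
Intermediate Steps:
d = 53680 (d = (122*55)*8 = 6710*8 = 53680)
U/d = 5023575/53680 = 5023575*(1/53680) = 1004715/10736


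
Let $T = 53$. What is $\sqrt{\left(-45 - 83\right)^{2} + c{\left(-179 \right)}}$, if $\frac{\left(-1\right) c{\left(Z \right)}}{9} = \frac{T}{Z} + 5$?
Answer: $\frac{\sqrt{523603282}}{179} \approx 127.83$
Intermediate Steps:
$c{\left(Z \right)} = -45 - \frac{477}{Z}$ ($c{\left(Z \right)} = - 9 \left(\frac{53}{Z} + 5\right) = - 9 \left(5 + \frac{53}{Z}\right) = -45 - \frac{477}{Z}$)
$\sqrt{\left(-45 - 83\right)^{2} + c{\left(-179 \right)}} = \sqrt{\left(-45 - 83\right)^{2} - \left(45 + \frac{477}{-179}\right)} = \sqrt{\left(-128\right)^{2} - \frac{7578}{179}} = \sqrt{16384 + \left(-45 + \frac{477}{179}\right)} = \sqrt{16384 - \frac{7578}{179}} = \sqrt{\frac{2925158}{179}} = \frac{\sqrt{523603282}}{179}$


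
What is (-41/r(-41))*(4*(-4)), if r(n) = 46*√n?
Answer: -8*I*√41/23 ≈ -2.2272*I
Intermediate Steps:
(-41/r(-41))*(4*(-4)) = (-41*(-I*√41/1886))*(4*(-4)) = -41*(-I*√41/1886)*(-16) = -(-1)*I*√41/46*(-16) = (I*√41/46)*(-16) = -8*I*√41/23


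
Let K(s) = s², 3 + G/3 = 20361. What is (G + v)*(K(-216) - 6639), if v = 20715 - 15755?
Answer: 2642482578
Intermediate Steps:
G = 61074 (G = -9 + 3*20361 = -9 + 61083 = 61074)
v = 4960
(G + v)*(K(-216) - 6639) = (61074 + 4960)*((-216)² - 6639) = 66034*(46656 - 6639) = 66034*40017 = 2642482578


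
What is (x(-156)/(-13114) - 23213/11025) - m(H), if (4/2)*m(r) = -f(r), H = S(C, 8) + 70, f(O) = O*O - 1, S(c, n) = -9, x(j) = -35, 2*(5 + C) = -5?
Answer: 268618211593/144581850 ≈ 1857.9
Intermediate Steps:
C = -15/2 (C = -5 + (½)*(-5) = -5 - 5/2 = -15/2 ≈ -7.5000)
f(O) = -1 + O² (f(O) = O² - 1 = -1 + O²)
H = 61 (H = -9 + 70 = 61)
m(r) = ½ - r²/2 (m(r) = (-(-1 + r²))/2 = (1 - r²)/2 = ½ - r²/2)
(x(-156)/(-13114) - 23213/11025) - m(H) = (-35/(-13114) - 23213/11025) - (½ - ½*61²) = (-35*(-1/13114) - 23213*1/11025) - (½ - ½*3721) = (35/13114 - 23213/11025) - (½ - 3721/2) = -304029407/144581850 - 1*(-1860) = -304029407/144581850 + 1860 = 268618211593/144581850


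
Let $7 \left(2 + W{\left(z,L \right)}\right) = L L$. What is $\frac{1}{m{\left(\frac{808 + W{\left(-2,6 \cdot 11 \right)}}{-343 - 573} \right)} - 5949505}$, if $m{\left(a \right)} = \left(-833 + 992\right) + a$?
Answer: $- \frac{3206}{19073608275} \approx -1.6809 \cdot 10^{-7}$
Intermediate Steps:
$W{\left(z,L \right)} = -2 + \frac{L^{2}}{7}$ ($W{\left(z,L \right)} = -2 + \frac{L L}{7} = -2 + \frac{L^{2}}{7}$)
$m{\left(a \right)} = 159 + a$
$\frac{1}{m{\left(\frac{808 + W{\left(-2,6 \cdot 11 \right)}}{-343 - 573} \right)} - 5949505} = \frac{1}{\left(159 + \frac{808 - \left(2 - \frac{\left(6 \cdot 11\right)^{2}}{7}\right)}{-343 - 573}\right) - 5949505} = \frac{1}{\left(159 + \frac{808 - \left(2 - \frac{66^{2}}{7}\right)}{-916}\right) - 5949505} = \frac{1}{\left(159 + \left(808 + \left(-2 + \frac{1}{7} \cdot 4356\right)\right) \left(- \frac{1}{916}\right)\right) - 5949505} = \frac{1}{\left(159 + \left(808 + \left(-2 + \frac{4356}{7}\right)\right) \left(- \frac{1}{916}\right)\right) - 5949505} = \frac{1}{\left(159 + \left(808 + \frac{4342}{7}\right) \left(- \frac{1}{916}\right)\right) - 5949505} = \frac{1}{\left(159 + \frac{9998}{7} \left(- \frac{1}{916}\right)\right) - 5949505} = \frac{1}{\left(159 - \frac{4999}{3206}\right) - 5949505} = \frac{1}{\frac{504755}{3206} - 5949505} = \frac{1}{- \frac{19073608275}{3206}} = - \frac{3206}{19073608275}$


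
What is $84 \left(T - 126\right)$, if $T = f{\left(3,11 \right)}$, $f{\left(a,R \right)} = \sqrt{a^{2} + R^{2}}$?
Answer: $-10584 + 84 \sqrt{130} \approx -9626.3$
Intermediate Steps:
$f{\left(a,R \right)} = \sqrt{R^{2} + a^{2}}$
$T = \sqrt{130}$ ($T = \sqrt{11^{2} + 3^{2}} = \sqrt{121 + 9} = \sqrt{130} \approx 11.402$)
$84 \left(T - 126\right) = 84 \left(\sqrt{130} - 126\right) = 84 \left(-126 + \sqrt{130}\right) = -10584 + 84 \sqrt{130}$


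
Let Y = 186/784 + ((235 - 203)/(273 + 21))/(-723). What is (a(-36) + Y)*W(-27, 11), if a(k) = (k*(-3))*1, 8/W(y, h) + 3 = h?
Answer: 92028373/850248 ≈ 108.24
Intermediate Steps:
W(y, h) = 8/(-3 + h)
a(k) = -3*k (a(k) = -3*k*1 = -3*k)
Y = 201589/850248 (Y = 186*(1/784) + (32/294)*(-1/723) = 93/392 + (32*(1/294))*(-1/723) = 93/392 + (16/147)*(-1/723) = 93/392 - 16/106281 = 201589/850248 ≈ 0.23709)
(a(-36) + Y)*W(-27, 11) = (-3*(-36) + 201589/850248)*(8/(-3 + 11)) = (108 + 201589/850248)*(8/8) = 92028373*(8*(⅛))/850248 = (92028373/850248)*1 = 92028373/850248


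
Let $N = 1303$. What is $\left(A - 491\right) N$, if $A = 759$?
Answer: $349204$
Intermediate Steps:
$\left(A - 491\right) N = \left(759 - 491\right) 1303 = 268 \cdot 1303 = 349204$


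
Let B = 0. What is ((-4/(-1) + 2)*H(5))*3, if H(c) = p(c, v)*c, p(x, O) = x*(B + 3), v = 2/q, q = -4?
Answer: 1350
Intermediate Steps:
v = -1/2 (v = 2/(-4) = 2*(-1/4) = -1/2 ≈ -0.50000)
p(x, O) = 3*x (p(x, O) = x*(0 + 3) = x*3 = 3*x)
H(c) = 3*c**2 (H(c) = (3*c)*c = 3*c**2)
((-4/(-1) + 2)*H(5))*3 = ((-4/(-1) + 2)*(3*5**2))*3 = ((-4*(-1) + 2)*(3*25))*3 = ((4 + 2)*75)*3 = (6*75)*3 = 450*3 = 1350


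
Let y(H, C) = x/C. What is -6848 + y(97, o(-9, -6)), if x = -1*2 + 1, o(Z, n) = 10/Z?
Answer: -68471/10 ≈ -6847.1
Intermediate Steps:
x = -1 (x = -2 + 1 = -1)
y(H, C) = -1/C
-6848 + y(97, o(-9, -6)) = -6848 - 1/(10/(-9)) = -6848 - 1/(10*(-⅑)) = -6848 - 1/(-10/9) = -6848 - 1*(-9/10) = -6848 + 9/10 = -68471/10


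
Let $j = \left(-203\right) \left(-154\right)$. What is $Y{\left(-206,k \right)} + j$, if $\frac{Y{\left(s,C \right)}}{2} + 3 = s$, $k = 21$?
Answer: $30844$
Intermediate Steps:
$Y{\left(s,C \right)} = -6 + 2 s$
$j = 31262$
$Y{\left(-206,k \right)} + j = \left(-6 + 2 \left(-206\right)\right) + 31262 = \left(-6 - 412\right) + 31262 = -418 + 31262 = 30844$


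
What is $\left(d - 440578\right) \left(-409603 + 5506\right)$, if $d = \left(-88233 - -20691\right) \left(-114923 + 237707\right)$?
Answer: $3351385543622082$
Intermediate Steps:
$d = -8293076928$ ($d = \left(-88233 + 20691\right) 122784 = \left(-67542\right) 122784 = -8293076928$)
$\left(d - 440578\right) \left(-409603 + 5506\right) = \left(-8293076928 - 440578\right) \left(-409603 + 5506\right) = \left(-8293517506\right) \left(-404097\right) = 3351385543622082$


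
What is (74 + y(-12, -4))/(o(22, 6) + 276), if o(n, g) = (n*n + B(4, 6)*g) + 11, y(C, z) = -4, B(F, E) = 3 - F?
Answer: 14/153 ≈ 0.091503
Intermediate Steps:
o(n, g) = 11 + n² - g (o(n, g) = (n*n + (3 - 1*4)*g) + 11 = (n² + (3 - 4)*g) + 11 = (n² - g) + 11 = 11 + n² - g)
(74 + y(-12, -4))/(o(22, 6) + 276) = (74 - 4)/((11 + 22² - 1*6) + 276) = 70/((11 + 484 - 6) + 276) = 70/(489 + 276) = 70/765 = 70*(1/765) = 14/153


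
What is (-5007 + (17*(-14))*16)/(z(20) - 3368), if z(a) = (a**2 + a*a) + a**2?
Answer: 8815/2168 ≈ 4.0660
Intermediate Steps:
z(a) = 3*a**2 (z(a) = (a**2 + a**2) + a**2 = 2*a**2 + a**2 = 3*a**2)
(-5007 + (17*(-14))*16)/(z(20) - 3368) = (-5007 + (17*(-14))*16)/(3*20**2 - 3368) = (-5007 - 238*16)/(3*400 - 3368) = (-5007 - 3808)/(1200 - 3368) = -8815/(-2168) = -8815*(-1/2168) = 8815/2168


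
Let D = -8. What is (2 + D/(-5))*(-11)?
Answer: -198/5 ≈ -39.600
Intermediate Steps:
(2 + D/(-5))*(-11) = (2 - 8/(-5))*(-11) = (2 - 8*(-⅕))*(-11) = (2 + 8/5)*(-11) = (18/5)*(-11) = -198/5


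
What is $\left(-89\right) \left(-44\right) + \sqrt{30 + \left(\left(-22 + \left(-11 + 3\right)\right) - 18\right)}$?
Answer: $3916 + 3 i \sqrt{2} \approx 3916.0 + 4.2426 i$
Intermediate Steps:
$\left(-89\right) \left(-44\right) + \sqrt{30 + \left(\left(-22 + \left(-11 + 3\right)\right) - 18\right)} = 3916 + \sqrt{30 - 48} = 3916 + \sqrt{-18} = 3916 + 3 i \sqrt{2}$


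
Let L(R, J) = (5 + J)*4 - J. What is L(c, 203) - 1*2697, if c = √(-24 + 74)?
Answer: -2068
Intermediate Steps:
c = 5*√2 (c = √50 = 5*√2 ≈ 7.0711)
L(R, J) = 20 + 3*J (L(R, J) = (20 + 4*J) - J = 20 + 3*J)
L(c, 203) - 1*2697 = (20 + 3*203) - 1*2697 = (20 + 609) - 2697 = 629 - 2697 = -2068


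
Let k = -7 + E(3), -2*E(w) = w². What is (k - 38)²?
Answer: 9801/4 ≈ 2450.3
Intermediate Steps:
E(w) = -w²/2
k = -23/2 (k = -7 - ½*3² = -7 - ½*9 = -7 - 9/2 = -23/2 ≈ -11.500)
(k - 38)² = (-23/2 - 38)² = (-99/2)² = 9801/4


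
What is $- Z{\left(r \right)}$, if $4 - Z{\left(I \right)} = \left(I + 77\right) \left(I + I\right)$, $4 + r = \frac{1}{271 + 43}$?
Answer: $- \frac{28965557}{49298} \approx -587.56$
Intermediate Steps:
$r = - \frac{1255}{314}$ ($r = -4 + \frac{1}{271 + 43} = -4 + \frac{1}{314} = - \frac{1255}{314} \approx -3.9968$)
$Z{\left(I \right)} = 4 - 2 I \left(77 + I\right)$ ($Z{\left(I \right)} = 4 - \left(I + 77\right) \left(I + I\right) = 4 - \left(77 + I\right) 2 I = 4 - 2 I \left(77 + I\right)$)
$- Z{\left(r \right)} = - (4 - - \frac{96635}{157} - 2 \left(- \frac{1255}{314}\right)^{2}) = - (4 + \frac{96635}{157} - \frac{1575025}{49298}) = \left(-1\right) \frac{28965557}{49298} = - \frac{28965557}{49298}$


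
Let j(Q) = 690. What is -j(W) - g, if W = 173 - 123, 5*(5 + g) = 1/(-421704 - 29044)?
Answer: -1543811899/2253740 ≈ -685.00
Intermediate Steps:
g = -11268701/2253740 (g = -5 + 1/(5*(-421704 - 29044)) = -5 + (⅕)/(-450748) = -5 + (⅕)*(-1/450748) = -5 - 1/2253740 = -11268701/2253740 ≈ -5.0000)
W = 50
-j(W) - g = -1*690 - 1*(-11268701/2253740) = -690 + 11268701/2253740 = -1543811899/2253740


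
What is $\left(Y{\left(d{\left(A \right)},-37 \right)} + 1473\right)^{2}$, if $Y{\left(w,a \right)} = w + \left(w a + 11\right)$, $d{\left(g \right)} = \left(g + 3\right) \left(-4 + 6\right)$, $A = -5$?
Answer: $2650384$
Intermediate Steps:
$d{\left(g \right)} = 6 + 2 g$ ($d{\left(g \right)} = \left(3 + g\right) 2 = 6 + 2 g$)
$Y{\left(w,a \right)} = 11 + w + a w$ ($Y{\left(w,a \right)} = w + \left(a w + 11\right) = w + \left(11 + a w\right) = 11 + w + a w$)
$\left(Y{\left(d{\left(A \right)},-37 \right)} + 1473\right)^{2} = \left(\left(11 + \left(6 + 2 \left(-5\right)\right) - 37 \left(6 + 2 \left(-5\right)\right)\right) + 1473\right)^{2} = \left(\left(11 + \left(6 - 10\right) - 37 \left(6 - 10\right)\right) + 1473\right)^{2} = \left(\left(11 - 4 - -148\right) + 1473\right)^{2} = \left(\left(11 - 4 + 148\right) + 1473\right)^{2} = \left(155 + 1473\right)^{2} = 1628^{2} = 2650384$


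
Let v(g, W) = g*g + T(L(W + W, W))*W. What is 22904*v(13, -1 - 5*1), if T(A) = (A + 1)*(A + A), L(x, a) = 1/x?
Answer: 11675314/3 ≈ 3.8918e+6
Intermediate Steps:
T(A) = 2*A*(1 + A) (T(A) = (1 + A)*(2*A) = 2*A*(1 + A))
v(g, W) = 1 + g**2 + 1/(2*W) (v(g, W) = g*g + (2*(1 + 1/(W + W))/(W + W))*W = g**2 + (2*(1 + 1/(2*W))/((2*W)))*W = g**2 + (2*(1/(2*W))*(1 + 1/(2*W)))*W = g**2 + ((1 + 1/(2*W))/W)*W = g**2 + (1 + 1/(2*W)) = 1 + g**2 + 1/(2*W))
22904*v(13, -1 - 5*1) = 22904*(1 + 13**2 + 1/(2*(-1 - 5*1))) = 22904*(1 + 169 + 1/(2*(-1 - 5))) = 22904*(1 + 169 + (1/2)/(-6)) = 22904*(1 + 169 + (1/2)*(-1/6)) = 22904*(1 + 169 - 1/12) = 22904*(2039/12) = 11675314/3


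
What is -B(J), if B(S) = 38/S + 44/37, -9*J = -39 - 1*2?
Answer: -14458/1517 ≈ -9.5307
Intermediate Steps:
J = 41/9 (J = -(-39 - 1*2)/9 = -(-39 - 2)/9 = -⅑*(-41) = 41/9 ≈ 4.5556)
B(S) = 44/37 + 38/S (B(S) = 38/S + 44*(1/37) = 38/S + 44/37 = 44/37 + 38/S)
-B(J) = -(44/37 + 38/(41/9)) = -(44/37 + 38*(9/41)) = -(44/37 + 342/41) = -1*14458/1517 = -14458/1517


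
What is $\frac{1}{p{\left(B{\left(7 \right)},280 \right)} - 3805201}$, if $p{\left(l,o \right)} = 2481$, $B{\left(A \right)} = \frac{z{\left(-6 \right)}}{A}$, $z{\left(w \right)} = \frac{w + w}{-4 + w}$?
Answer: $- \frac{1}{3802720} \approx -2.6297 \cdot 10^{-7}$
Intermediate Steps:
$z{\left(w \right)} = \frac{2 w}{-4 + w}$
$B{\left(A \right)} = \frac{6}{5 A}$ ($B{\left(A \right)} = \frac{2 \left(-6\right) \frac{1}{-4 - 6}}{A} = \frac{2 \left(-6\right) \frac{1}{-10}}{A} = \frac{2 \left(-6\right) \left(- \frac{1}{10}\right)}{A} = \frac{6}{5 A}$)
$\frac{1}{p{\left(B{\left(7 \right)},280 \right)} - 3805201} = \frac{1}{2481 - 3805201} = \frac{1}{-3802720} = - \frac{1}{3802720}$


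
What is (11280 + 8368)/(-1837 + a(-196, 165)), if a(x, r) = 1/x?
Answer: -3851008/360053 ≈ -10.696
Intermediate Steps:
(11280 + 8368)/(-1837 + a(-196, 165)) = (11280 + 8368)/(-1837 + 1/(-196)) = 19648/(-1837 - 1/196) = 19648/(-360053/196) = 19648*(-196/360053) = -3851008/360053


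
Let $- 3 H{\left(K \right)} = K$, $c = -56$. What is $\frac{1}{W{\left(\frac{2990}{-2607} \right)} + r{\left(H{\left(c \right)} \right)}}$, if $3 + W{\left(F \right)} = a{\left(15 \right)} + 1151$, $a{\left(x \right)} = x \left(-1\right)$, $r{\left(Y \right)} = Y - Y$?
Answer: $\frac{1}{1133} \approx 0.00088261$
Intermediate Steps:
$H{\left(K \right)} = - \frac{K}{3}$
$r{\left(Y \right)} = 0$
$a{\left(x \right)} = - x$
$W{\left(F \right)} = 1133$ ($W{\left(F \right)} = -3 + \left(\left(-1\right) 15 + 1151\right) = -3 + \left(-15 + 1151\right) = -3 + 1136 = 1133$)
$\frac{1}{W{\left(\frac{2990}{-2607} \right)} + r{\left(H{\left(c \right)} \right)}} = \frac{1}{1133 + 0} = \frac{1}{1133}$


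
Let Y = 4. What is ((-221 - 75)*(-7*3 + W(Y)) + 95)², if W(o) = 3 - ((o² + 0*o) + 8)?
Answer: 156925729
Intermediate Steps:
W(o) = -5 - o² (W(o) = 3 - ((o² + 0) + 8) = 3 - (o² + 8) = 3 - (8 + o²) = 3 + (-8 - o²) = -5 - o²)
((-221 - 75)*(-7*3 + W(Y)) + 95)² = ((-221 - 75)*(-7*3 + (-5 - 1*4²)) + 95)² = (-296*(-21 + (-5 - 1*16)) + 95)² = (-296*(-21 + (-5 - 16)) + 95)² = (-296*(-21 - 21) + 95)² = (-296*(-42) + 95)² = (12432 + 95)² = 12527² = 156925729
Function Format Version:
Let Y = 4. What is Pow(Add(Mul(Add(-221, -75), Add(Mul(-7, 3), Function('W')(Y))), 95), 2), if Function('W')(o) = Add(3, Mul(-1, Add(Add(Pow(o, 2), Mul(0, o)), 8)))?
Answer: 156925729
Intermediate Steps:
Function('W')(o) = Add(-5, Mul(-1, Pow(o, 2))) (Function('W')(o) = Add(3, Mul(-1, Add(Add(Pow(o, 2), 0), 8))) = Add(3, Mul(-1, Add(Pow(o, 2), 8))) = Add(3, Mul(-1, Add(8, Pow(o, 2)))) = Add(3, Add(-8, Mul(-1, Pow(o, 2)))) = Add(-5, Mul(-1, Pow(o, 2))))
Pow(Add(Mul(Add(-221, -75), Add(Mul(-7, 3), Function('W')(Y))), 95), 2) = Pow(Add(Mul(Add(-221, -75), Add(Mul(-7, 3), Add(-5, Mul(-1, Pow(4, 2))))), 95), 2) = Pow(Add(Mul(-296, Add(-21, Add(-5, Mul(-1, 16)))), 95), 2) = Pow(Add(Mul(-296, Add(-21, Add(-5, -16))), 95), 2) = Pow(Add(Mul(-296, Add(-21, -21)), 95), 2) = Pow(Add(Mul(-296, -42), 95), 2) = Pow(Add(12432, 95), 2) = Pow(12527, 2) = 156925729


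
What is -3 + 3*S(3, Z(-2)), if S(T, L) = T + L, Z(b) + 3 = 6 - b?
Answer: 21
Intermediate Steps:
Z(b) = 3 - b (Z(b) = -3 + (6 - b) = 3 - b)
S(T, L) = L + T
-3 + 3*S(3, Z(-2)) = -3 + 3*((3 - 1*(-2)) + 3) = -3 + 3*((3 + 2) + 3) = -3 + 3*(5 + 3) = -3 + 3*8 = -3 + 24 = 21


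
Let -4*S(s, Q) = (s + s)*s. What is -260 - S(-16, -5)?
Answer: -132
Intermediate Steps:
S(s, Q) = -s**2/2 (S(s, Q) = -(s + s)*s/4 = -2*s*s/4 = -s**2/2)
-260 - S(-16, -5) = -260 - (-1)*(-16)**2/2 = -260 - (-1)*256/2 = -260 - 1*(-128) = -260 + 128 = -132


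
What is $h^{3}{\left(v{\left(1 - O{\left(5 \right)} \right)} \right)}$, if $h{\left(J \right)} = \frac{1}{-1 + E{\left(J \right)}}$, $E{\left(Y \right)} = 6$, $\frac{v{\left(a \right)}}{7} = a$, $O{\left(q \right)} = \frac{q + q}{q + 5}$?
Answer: $\frac{1}{125} \approx 0.008$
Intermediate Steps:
$O{\left(q \right)} = \frac{2 q}{5 + q}$
$v{\left(a \right)} = 7 a$
$h{\left(J \right)} = \frac{1}{5}$ ($h{\left(J \right)} = \frac{1}{-1 + 6} = \frac{1}{5}$)
$h^{3}{\left(v{\left(1 - O{\left(5 \right)} \right)} \right)} = \left(\frac{1}{5}\right)^{3} = \frac{1}{125}$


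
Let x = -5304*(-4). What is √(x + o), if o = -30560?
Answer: 8*I*√146 ≈ 96.664*I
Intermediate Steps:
x = 21216
√(x + o) = √(21216 - 30560) = √(-9344) = 8*I*√146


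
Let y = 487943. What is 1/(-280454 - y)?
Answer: -1/768397 ≈ -1.3014e-6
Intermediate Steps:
1/(-280454 - y) = 1/(-280454 - 1*487943) = 1/(-280454 - 487943) = 1/(-768397) = -1/768397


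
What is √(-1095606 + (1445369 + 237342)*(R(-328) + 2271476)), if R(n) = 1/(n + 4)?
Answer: √1238404642406209/18 ≈ 1.9551e+6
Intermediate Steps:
R(n) = 1/(4 + n)
√(-1095606 + (1445369 + 237342)*(R(-328) + 2271476)) = √(-1095606 + (1445369 + 237342)*(1/(4 - 328) + 2271476)) = √(-1095606 + 1682711*(1/(-324) + 2271476)) = √(-1095606 + 1682711*(-1/324 + 2271476)) = √(-1095606 + 1682711*(735958223/324)) = √(-1095606 + 1238404997382553/324) = √(1238404642406209/324) = √1238404642406209/18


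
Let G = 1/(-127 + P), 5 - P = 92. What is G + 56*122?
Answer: 1462047/214 ≈ 6832.0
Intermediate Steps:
P = -87 (P = 5 - 1*92 = 5 - 92 = -87)
G = -1/214 (G = 1/(-127 - 87) = 1/(-214) = -1/214 ≈ -0.0046729)
G + 56*122 = -1/214 + 56*122 = -1/214 + 6832 = 1462047/214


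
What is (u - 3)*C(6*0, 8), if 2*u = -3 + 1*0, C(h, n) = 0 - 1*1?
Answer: 9/2 ≈ 4.5000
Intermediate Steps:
C(h, n) = -1 (C(h, n) = 0 - 1 = -1)
u = -3/2 (u = (-3 + 1*0)/2 = (-3 + 0)/2 = (1/2)*(-3) = -3/2 ≈ -1.5000)
(u - 3)*C(6*0, 8) = (-3/2 - 3)*(-1) = -9/2*(-1) = 9/2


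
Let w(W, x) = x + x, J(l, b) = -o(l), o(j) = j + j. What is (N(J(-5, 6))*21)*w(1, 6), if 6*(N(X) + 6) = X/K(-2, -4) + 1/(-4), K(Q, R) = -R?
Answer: -2835/2 ≈ -1417.5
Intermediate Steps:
o(j) = 2*j
J(l, b) = -2*l
N(X) = -145/24 + X/24 (N(X) = -6 + (X/((-1*(-4))) + 1/(-4))/6 = -6 + (X/4 + 1*(-¼))/6 = -6 + (X*(¼) - ¼)/6 = -6 + (X/4 - ¼)/6 = -6 + (-¼ + X/4)/6 = -6 + (-1/24 + X/24) = -145/24 + X/24)
w(W, x) = 2*x
(N(J(-5, 6))*21)*w(1, 6) = ((-145/24 + (-2*(-5))/24)*21)*(2*6) = ((-145/24 + (1/24)*10)*21)*12 = ((-145/24 + 5/12)*21)*12 = -45/8*21*12 = -945/8*12 = -2835/2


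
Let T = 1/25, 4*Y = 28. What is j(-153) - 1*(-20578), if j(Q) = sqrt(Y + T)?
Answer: 20578 + 4*sqrt(11)/5 ≈ 20581.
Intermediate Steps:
Y = 7 (Y = (1/4)*28 = 7)
T = 1/25 ≈ 0.040000
j(Q) = 4*sqrt(11)/5 (j(Q) = sqrt(7 + 1/25) = sqrt(176/25) = 4*sqrt(11)/5)
j(-153) - 1*(-20578) = 4*sqrt(11)/5 - 1*(-20578) = 4*sqrt(11)/5 + 20578 = 20578 + 4*sqrt(11)/5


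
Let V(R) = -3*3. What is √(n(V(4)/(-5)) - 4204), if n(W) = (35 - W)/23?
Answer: I*√55578810/115 ≈ 64.827*I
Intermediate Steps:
V(R) = -9
n(W) = 35/23 - W/23 (n(W) = (35 - W)*(1/23) = 35/23 - W/23)
√(n(V(4)/(-5)) - 4204) = √((35/23 - (-9)/(23*(-5))) - 4204) = √((35/23 - (-9)*(-1)/(23*5)) - 4204) = √((35/23 - 1/23*9/5) - 4204) = √((35/23 - 9/115) - 4204) = √(166/115 - 4204) = √(-483294/115) = I*√55578810/115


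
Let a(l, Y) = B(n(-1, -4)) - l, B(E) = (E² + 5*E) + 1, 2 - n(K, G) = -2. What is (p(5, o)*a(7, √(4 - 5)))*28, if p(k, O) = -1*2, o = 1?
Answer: -1680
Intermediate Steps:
n(K, G) = 4 (n(K, G) = 2 - 1*(-2) = 2 + 2 = 4)
B(E) = 1 + E² + 5*E
a(l, Y) = 37 - l (a(l, Y) = (1 + 4² + 5*4) - l = (1 + 16 + 20) - l = 37 - l)
p(k, O) = -2
(p(5, o)*a(7, √(4 - 5)))*28 = -2*(37 - 1*7)*28 = -2*(37 - 7)*28 = -2*30*28 = -60*28 = -1680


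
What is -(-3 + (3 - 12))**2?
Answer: -144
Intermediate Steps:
-(-3 + (3 - 12))**2 = -(-3 - 9)**2 = -1*(-12)**2 = -1*144 = -144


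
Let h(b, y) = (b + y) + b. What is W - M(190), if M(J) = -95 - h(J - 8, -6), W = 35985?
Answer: 36438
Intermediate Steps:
h(b, y) = y + 2*b
M(J) = -73 - 2*J (M(J) = -95 - (-6 + 2*(J - 8)) = -95 - (-6 + 2*(-8 + J)) = -95 - (-6 + (-16 + 2*J)) = -95 - (-22 + 2*J) = -95 + (22 - 2*J) = -73 - 2*J)
W - M(190) = 35985 - (-73 - 2*190) = 35985 - (-73 - 380) = 35985 - 1*(-453) = 35985 + 453 = 36438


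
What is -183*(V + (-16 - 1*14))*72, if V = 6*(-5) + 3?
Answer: 751032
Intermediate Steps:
V = -27 (V = -30 + 3 = -27)
-183*(V + (-16 - 1*14))*72 = -183*(-27 + (-16 - 1*14))*72 = -183*(-27 + (-16 - 14))*72 = -183*(-27 - 30)*72 = -183*(-57)*72 = 10431*72 = 751032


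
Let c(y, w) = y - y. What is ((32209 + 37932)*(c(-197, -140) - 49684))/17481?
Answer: -3484885444/17481 ≈ -1.9935e+5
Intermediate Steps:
c(y, w) = 0
((32209 + 37932)*(c(-197, -140) - 49684))/17481 = ((32209 + 37932)*(0 - 49684))/17481 = (70141*(-49684))*(1/17481) = -3484885444*1/17481 = -3484885444/17481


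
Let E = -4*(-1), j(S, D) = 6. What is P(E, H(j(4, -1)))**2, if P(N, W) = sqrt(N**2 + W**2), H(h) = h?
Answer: 52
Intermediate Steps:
E = 4
P(E, H(j(4, -1)))**2 = (sqrt(4**2 + 6**2))**2 = (sqrt(16 + 36))**2 = (sqrt(52))**2 = (2*sqrt(13))**2 = 52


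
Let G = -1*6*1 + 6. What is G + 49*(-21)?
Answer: -1029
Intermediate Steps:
G = 0 (G = -6*1 + 6 = -6 + 6 = 0)
G + 49*(-21) = 0 + 49*(-21) = 0 - 1029 = -1029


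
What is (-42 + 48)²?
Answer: 36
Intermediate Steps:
(-42 + 48)² = 6² = 36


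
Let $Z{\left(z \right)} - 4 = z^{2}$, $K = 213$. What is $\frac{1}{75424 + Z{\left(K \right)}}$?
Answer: $\frac{1}{120797} \approx 8.2784 \cdot 10^{-6}$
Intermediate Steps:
$Z{\left(z \right)} = 4 + z^{2}$
$\frac{1}{75424 + Z{\left(K \right)}} = \frac{1}{75424 + \left(4 + 213^{2}\right)} = \frac{1}{75424 + \left(4 + 45369\right)} = \frac{1}{75424 + 45373} = \frac{1}{120797}$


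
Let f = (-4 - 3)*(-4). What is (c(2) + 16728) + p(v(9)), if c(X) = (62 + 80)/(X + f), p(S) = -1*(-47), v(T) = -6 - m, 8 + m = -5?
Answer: 251696/15 ≈ 16780.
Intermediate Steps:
m = -13 (m = -8 - 5 = -13)
v(T) = 7 (v(T) = -6 - 1*(-13) = -6 + 13 = 7)
p(S) = 47
f = 28 (f = -7*(-4) = 28)
c(X) = 142/(28 + X) (c(X) = (62 + 80)/(X + 28) = 142/(28 + X))
(c(2) + 16728) + p(v(9)) = (142/(28 + 2) + 16728) + 47 = (142/30 + 16728) + 47 = (142*(1/30) + 16728) + 47 = (71/15 + 16728) + 47 = 250991/15 + 47 = 251696/15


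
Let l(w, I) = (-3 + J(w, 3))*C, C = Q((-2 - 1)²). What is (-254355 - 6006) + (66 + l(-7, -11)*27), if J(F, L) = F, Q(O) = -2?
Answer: -259755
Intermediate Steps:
C = -2
l(w, I) = 6 - 2*w (l(w, I) = (-3 + w)*(-2) = 6 - 2*w)
(-254355 - 6006) + (66 + l(-7, -11)*27) = (-254355 - 6006) + (66 + (6 - 2*(-7))*27) = -260361 + (66 + (6 + 14)*27) = -260361 + (66 + 20*27) = -260361 + (66 + 540) = -260361 + 606 = -259755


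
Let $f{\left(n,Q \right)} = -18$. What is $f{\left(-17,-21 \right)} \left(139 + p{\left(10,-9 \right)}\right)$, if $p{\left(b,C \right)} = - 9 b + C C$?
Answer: $-2340$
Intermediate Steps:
$p{\left(b,C \right)} = C^{2} - 9 b$ ($p{\left(b,C \right)} = - 9 b + C^{2} = C^{2} - 9 b$)
$f{\left(-17,-21 \right)} \left(139 + p{\left(10,-9 \right)}\right) = - 18 \left(139 + \left(\left(-9\right)^{2} - 90\right)\right) = - 18 \left(139 + \left(81 - 90\right)\right) = - 18 \left(139 - 9\right) = \left(-18\right) 130 = -2340$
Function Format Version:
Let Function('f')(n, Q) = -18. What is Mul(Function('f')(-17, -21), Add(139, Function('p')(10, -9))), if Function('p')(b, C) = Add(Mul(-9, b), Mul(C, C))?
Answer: -2340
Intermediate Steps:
Function('p')(b, C) = Add(Pow(C, 2), Mul(-9, b)) (Function('p')(b, C) = Add(Mul(-9, b), Pow(C, 2)) = Add(Pow(C, 2), Mul(-9, b)))
Mul(Function('f')(-17, -21), Add(139, Function('p')(10, -9))) = Mul(-18, Add(139, Add(Pow(-9, 2), Mul(-9, 10)))) = Mul(-18, Add(139, Add(81, -90))) = Mul(-18, Add(139, -9)) = Mul(-18, 130) = -2340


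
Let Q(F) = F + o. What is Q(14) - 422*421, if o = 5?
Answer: -177643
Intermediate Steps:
Q(F) = 5 + F (Q(F) = F + 5 = 5 + F)
Q(14) - 422*421 = (5 + 14) - 422*421 = 19 - 177662 = -177643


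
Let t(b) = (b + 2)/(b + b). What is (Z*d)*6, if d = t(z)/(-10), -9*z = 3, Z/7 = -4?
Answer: -42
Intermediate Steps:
Z = -28 (Z = 7*(-4) = -28)
z = -⅓ (z = -⅑*3 = -⅓ ≈ -0.33333)
t(b) = (2 + b)/(2*b) (t(b) = (2 + b)/((2*b)) = (2 + b)*(1/(2*b)) = (2 + b)/(2*b))
d = ¼ (d = ((2 - ⅓)/(2*(-⅓)))/(-10) = ((½)*(-3)*(5/3))*(-⅒) = -5/2*(-⅒) = ¼ ≈ 0.25000)
(Z*d)*6 = -28*¼*6 = -7*6 = -42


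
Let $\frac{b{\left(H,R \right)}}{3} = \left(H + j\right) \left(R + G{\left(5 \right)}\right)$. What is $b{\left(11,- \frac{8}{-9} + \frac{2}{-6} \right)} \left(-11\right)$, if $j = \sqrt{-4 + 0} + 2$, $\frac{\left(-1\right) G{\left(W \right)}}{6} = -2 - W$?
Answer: $- \frac{54769}{3} - \frac{8426 i}{3} \approx -18256.0 - 2808.7 i$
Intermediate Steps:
$G{\left(W \right)} = 12 + 6 W$ ($G{\left(W \right)} = - 6 \left(-2 - W\right) = 12 + 6 W$)
$j = 2 + 2 i$ ($j = \sqrt{-4} + 2 = 2 i + 2 = 2 + 2 i \approx 2.0 + 2.0 i$)
$b{\left(H,R \right)} = 3 \left(42 + R\right) \left(2 + H + 2 i\right)$ ($b{\left(H,R \right)} = 3 \left(H + \left(2 + 2 i\right)\right) \left(R + \left(12 + 6 \cdot 5\right)\right) = 3 \left(2 + H + 2 i\right) \left(R + \left(12 + 30\right)\right) = 3 \left(2 + H + 2 i\right) \left(R + 42\right) = 3 \left(2 + H + 2 i\right) \left(42 + R\right) = 3 \left(42 + R\right) \left(2 + H + 2 i\right)$)
$b{\left(11,- \frac{8}{-9} + \frac{2}{-6} \right)} \left(-11\right) = \left(252 + 126 \cdot 11 + 252 i + 3 \cdot 11 \left(- \frac{8}{-9} + \frac{2}{-6}\right) + 6 \left(- \frac{8}{-9} + \frac{2}{-6}\right) \left(1 + i\right)\right) \left(-11\right) = \left(252 + 1386 + 252 i + 3 \cdot 11 \left(\left(-8\right) \left(- \frac{1}{9}\right) + 2 \left(- \frac{1}{6}\right)\right) + 6 \left(\left(-8\right) \left(- \frac{1}{9}\right) + 2 \left(- \frac{1}{6}\right)\right) \left(1 + i\right)\right) \left(-11\right) = \left(252 + 1386 + 252 i + 3 \cdot 11 \left(\frac{8}{9} - \frac{1}{3}\right) + 6 \left(\frac{8}{9} - \frac{1}{3}\right) \left(1 + i\right)\right) \left(-11\right) = \left(252 + 1386 + 252 i + 3 \cdot 11 \cdot \frac{5}{9} + 6 \cdot \frac{5}{9} \left(1 + i\right)\right) \left(-11\right) = \left(252 + 1386 + 252 i + \frac{55}{3} + \left(\frac{10}{3} + \frac{10 i}{3}\right)\right) \left(-11\right) = \left(\frac{4979}{3} + \frac{766 i}{3}\right) \left(-11\right) = - \frac{54769}{3} - \frac{8426 i}{3}$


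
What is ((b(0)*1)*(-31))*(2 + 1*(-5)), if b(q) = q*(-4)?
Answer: 0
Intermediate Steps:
b(q) = -4*q
((b(0)*1)*(-31))*(2 + 1*(-5)) = ((-4*0*1)*(-31))*(2 + 1*(-5)) = ((0*1)*(-31))*(2 - 5) = (0*(-31))*(-3) = 0*(-3) = 0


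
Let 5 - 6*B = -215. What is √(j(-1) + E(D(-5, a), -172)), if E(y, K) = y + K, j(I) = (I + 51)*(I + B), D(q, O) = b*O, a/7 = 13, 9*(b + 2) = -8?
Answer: 2*√3034/3 ≈ 36.721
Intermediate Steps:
b = -26/9 (b = -2 + (⅑)*(-8) = -2 - 8/9 = -26/9 ≈ -2.8889)
B = 110/3 (B = ⅚ - ⅙*(-215) = ⅚ + 215/6 = 110/3 ≈ 36.667)
a = 91 (a = 7*13 = 91)
D(q, O) = -26*O/9
j(I) = (51 + I)*(110/3 + I) (j(I) = (I + 51)*(I + 110/3) = (51 + I)*(110/3 + I))
E(y, K) = K + y
√(j(-1) + E(D(-5, a), -172)) = √((1870 + (-1)² + (263/3)*(-1)) + (-172 - 26/9*91)) = √((1870 + 1 - 263/3) + (-172 - 2366/9)) = √(5350/3 - 3914/9) = √(12136/9) = 2*√3034/3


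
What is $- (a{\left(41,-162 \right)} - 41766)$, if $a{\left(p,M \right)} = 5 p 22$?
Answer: $37256$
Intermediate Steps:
$a{\left(p,M \right)} = 110 p$
$- (a{\left(41,-162 \right)} - 41766) = - (110 \cdot 41 - 41766) = - (4510 - 41766) = \left(-1\right) \left(-37256\right) = 37256$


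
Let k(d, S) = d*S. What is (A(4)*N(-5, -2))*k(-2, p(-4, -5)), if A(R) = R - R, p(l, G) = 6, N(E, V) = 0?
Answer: 0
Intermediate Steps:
A(R) = 0
k(d, S) = S*d
(A(4)*N(-5, -2))*k(-2, p(-4, -5)) = (0*0)*(6*(-2)) = 0*(-12) = 0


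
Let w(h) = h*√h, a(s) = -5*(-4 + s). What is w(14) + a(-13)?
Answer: 85 + 14*√14 ≈ 137.38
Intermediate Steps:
a(s) = 20 - 5*s
w(h) = h^(3/2)
w(14) + a(-13) = 14^(3/2) + (20 - 5*(-13)) = 14*√14 + (20 + 65) = 14*√14 + 85 = 85 + 14*√14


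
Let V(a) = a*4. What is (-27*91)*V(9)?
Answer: -88452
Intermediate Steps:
V(a) = 4*a
(-27*91)*V(9) = (-27*91)*(4*9) = -2457*36 = -88452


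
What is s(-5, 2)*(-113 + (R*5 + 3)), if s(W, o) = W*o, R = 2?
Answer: 1000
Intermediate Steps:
s(-5, 2)*(-113 + (R*5 + 3)) = (-5*2)*(-113 + (2*5 + 3)) = -10*(-113 + (10 + 3)) = -10*(-113 + 13) = -10*(-100) = 1000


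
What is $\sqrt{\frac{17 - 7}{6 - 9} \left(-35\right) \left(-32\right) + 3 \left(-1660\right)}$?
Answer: $\frac{2 i \sqrt{19605}}{3} \approx 93.345 i$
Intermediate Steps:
$\sqrt{\frac{17 - 7}{6 - 9} \left(-35\right) \left(-32\right) + 3 \left(-1660\right)} = \sqrt{\frac{10}{-3} \left(-35\right) \left(-32\right) - 4980} = \sqrt{10 \left(- \frac{1}{3}\right) \left(-35\right) \left(-32\right) - 4980} = \sqrt{\left(- \frac{10}{3}\right) \left(-35\right) \left(-32\right) - 4980} = \sqrt{\frac{350}{3} \left(-32\right) - 4980} = \sqrt{- \frac{11200}{3} - 4980} = \sqrt{- \frac{26140}{3}} = \frac{2 i \sqrt{19605}}{3}$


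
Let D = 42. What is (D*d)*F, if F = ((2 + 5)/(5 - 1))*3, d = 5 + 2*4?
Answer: 5733/2 ≈ 2866.5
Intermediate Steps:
d = 13 (d = 5 + 8 = 13)
F = 21/4 (F = (7/4)*3 = 21/4 ≈ 5.2500)
(D*d)*F = (42*13)*(21/4) = 546*(21/4) = 5733/2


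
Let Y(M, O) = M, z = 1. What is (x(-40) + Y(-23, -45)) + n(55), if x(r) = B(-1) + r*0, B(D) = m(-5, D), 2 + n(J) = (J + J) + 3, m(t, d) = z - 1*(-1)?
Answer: 90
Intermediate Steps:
m(t, d) = 2 (m(t, d) = 1 - 1*(-1) = 1 + 1 = 2)
n(J) = 1 + 2*J (n(J) = -2 + ((J + J) + 3) = -2 + (2*J + 3) = -2 + (3 + 2*J) = 1 + 2*J)
B(D) = 2
x(r) = 2 (x(r) = 2 + r*0 = 2 + 0 = 2)
(x(-40) + Y(-23, -45)) + n(55) = (2 - 23) + (1 + 2*55) = -21 + (1 + 110) = -21 + 111 = 90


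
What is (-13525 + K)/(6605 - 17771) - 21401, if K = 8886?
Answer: -238958927/11166 ≈ -21401.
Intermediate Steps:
(-13525 + K)/(6605 - 17771) - 21401 = (-13525 + 8886)/(6605 - 17771) - 21401 = -4639/(-11166) - 21401 = -4639*(-1/11166) - 21401 = 4639/11166 - 21401 = -238958927/11166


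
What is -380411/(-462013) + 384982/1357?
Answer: 178382906493/626951641 ≈ 284.52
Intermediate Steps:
-380411/(-462013) + 384982/1357 = -380411*(-1/462013) + 384982*(1/1357) = 380411/462013 + 384982/1357 = 178382906493/626951641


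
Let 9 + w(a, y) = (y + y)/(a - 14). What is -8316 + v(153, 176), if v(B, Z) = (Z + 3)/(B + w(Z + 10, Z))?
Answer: -52216783/6280 ≈ -8314.8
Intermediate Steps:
w(a, y) = -9 + 2*y/(-14 + a) (w(a, y) = -9 + (y + y)/(a - 14) = -9 + (2*y)/(-14 + a) = -9 + 2*y/(-14 + a))
v(B, Z) = (3 + Z)/(B + (36 - 7*Z)/(-4 + Z)) (v(B, Z) = (Z + 3)/(B + (126 - 9*(Z + 10) + 2*Z)/(-14 + (Z + 10))) = (3 + Z)/(B + (126 - 9*(10 + Z) + 2*Z)/(-14 + (10 + Z))) = (3 + Z)/(B + (126 + (-90 - 9*Z) + 2*Z)/(-4 + Z)) = (3 + Z)/(B + (36 - 7*Z)/(-4 + Z)))
-8316 + v(153, 176) = -8316 + (-4 + 176)*(3 + 176)/(36 - 7*176 + 153*(-4 + 176)) = -8316 + 172*179/(36 - 1232 + 153*172) = -8316 + 172*179/(36 - 1232 + 26316) = -8316 + 172*179/25120 = -8316 + (1/25120)*172*179 = -8316 + 7697/6280 = -52216783/6280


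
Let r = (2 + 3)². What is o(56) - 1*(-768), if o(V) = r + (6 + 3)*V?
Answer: 1297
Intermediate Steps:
r = 25 (r = 5² = 25)
o(V) = 25 + 9*V (o(V) = 25 + (6 + 3)*V = 25 + 9*V)
o(56) - 1*(-768) = (25 + 9*56) - 1*(-768) = (25 + 504) + 768 = 529 + 768 = 1297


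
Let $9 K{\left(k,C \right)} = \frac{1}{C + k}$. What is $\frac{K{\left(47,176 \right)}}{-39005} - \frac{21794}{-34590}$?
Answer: $\frac{11374002868}{18052067871} \approx 0.63007$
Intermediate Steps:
$K{\left(k,C \right)} = \frac{1}{9 \left(C + k\right)}$
$\frac{K{\left(47,176 \right)}}{-39005} - \frac{21794}{-34590} = \frac{\frac{1}{9} \frac{1}{176 + 47}}{-39005} - \frac{21794}{-34590} = \frac{1}{9 \cdot 223} \left(- \frac{1}{39005}\right) - - \frac{10897}{17295} = \frac{1}{9} \cdot \frac{1}{223} \left(- \frac{1}{39005}\right) + \frac{10897}{17295} = \frac{1}{2007} \left(- \frac{1}{39005}\right) + \frac{10897}{17295} = - \frac{1}{78283035} + \frac{10897}{17295} = \frac{11374002868}{18052067871}$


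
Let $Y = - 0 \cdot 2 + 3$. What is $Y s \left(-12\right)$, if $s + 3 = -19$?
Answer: $792$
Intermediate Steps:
$s = -22$ ($s = -3 - 19 = -22$)
$Y = 3$ ($Y = \left(-1\right) 0 + 3 = 0 + 3 = 3$)
$Y s \left(-12\right) = 3 \left(-22\right) \left(-12\right) = \left(-66\right) \left(-12\right) = 792$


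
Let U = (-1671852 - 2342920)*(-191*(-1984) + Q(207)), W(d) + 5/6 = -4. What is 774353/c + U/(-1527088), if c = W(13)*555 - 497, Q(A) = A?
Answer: 2419333857737805/2427688148 ≈ 9.9656e+5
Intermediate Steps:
W(d) = -29/6 (W(d) = -⅚ - 4 = -29/6)
U = -1522204818572 (U = (-1671852 - 2342920)*(-191*(-1984) + 207) = -4014772*(378944 + 207) = -4014772*379151 = -1522204818572)
c = -6359/2 (c = -29/6*555 - 497 = -5365/2 - 497 = -6359/2 ≈ -3179.5)
774353/c + U/(-1527088) = 774353/(-6359/2) - 1522204818572/(-1527088) = 774353*(-2/6359) - 1522204818572*(-1/1527088) = -1548706/6359 + 380551204643/381772 = 2419333857737805/2427688148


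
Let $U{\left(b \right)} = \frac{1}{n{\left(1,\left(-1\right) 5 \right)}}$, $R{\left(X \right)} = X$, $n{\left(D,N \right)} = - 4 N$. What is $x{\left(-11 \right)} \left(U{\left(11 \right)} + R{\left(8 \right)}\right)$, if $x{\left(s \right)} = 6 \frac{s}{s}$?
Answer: $\frac{483}{10} \approx 48.3$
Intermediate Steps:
$U{\left(b \right)} = \frac{1}{20}$ ($U{\left(b \right)} = \frac{1}{\left(-4\right) \left(\left(-1\right) 5\right)} = \frac{1}{\left(-4\right) \left(-5\right)} = \frac{1}{20}$)
$x{\left(s \right)} = 6$ ($x{\left(s \right)} = 6 \cdot 1 = 6$)
$x{\left(-11 \right)} \left(U{\left(11 \right)} + R{\left(8 \right)}\right) = 6 \left(\frac{1}{20} + 8\right) = 6 \cdot \frac{161}{20} = \frac{483}{10}$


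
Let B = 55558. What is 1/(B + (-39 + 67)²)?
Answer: 1/56342 ≈ 1.7749e-5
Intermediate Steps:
1/(B + (-39 + 67)²) = 1/(55558 + (-39 + 67)²) = 1/(55558 + 28²) = 1/(55558 + 784) = 1/56342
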